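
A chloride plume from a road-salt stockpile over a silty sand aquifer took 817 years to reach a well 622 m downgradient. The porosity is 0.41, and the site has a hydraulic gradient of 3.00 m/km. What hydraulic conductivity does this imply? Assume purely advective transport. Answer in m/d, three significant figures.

t = 817 years = 298200 d
v = L / t = 622 / 298200 = 0.002086 m/d
K = v · n / i = 0.002086 × 0.41 / 0.0030 = 0.285 m/d

0.285 m/d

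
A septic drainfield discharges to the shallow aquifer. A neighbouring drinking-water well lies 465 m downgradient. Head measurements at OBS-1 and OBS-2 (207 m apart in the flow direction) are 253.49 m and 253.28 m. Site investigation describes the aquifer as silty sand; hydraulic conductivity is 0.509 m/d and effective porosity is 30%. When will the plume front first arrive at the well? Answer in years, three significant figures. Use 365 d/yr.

Hydraulic gradient i = (253.49 − 253.28) / 207 = 0.21 / 207 = 0.001014
Darcy flux q = K·i = 0.509 × 0.001014 = 5.164e-4 m/d
Average linear velocity = 5.164e-4 / 0.30 = 0.001721 m/d
t = L / v = 465 / 0.001721 = 270200 d
   = 270200 / 365 = 740 yr

740 years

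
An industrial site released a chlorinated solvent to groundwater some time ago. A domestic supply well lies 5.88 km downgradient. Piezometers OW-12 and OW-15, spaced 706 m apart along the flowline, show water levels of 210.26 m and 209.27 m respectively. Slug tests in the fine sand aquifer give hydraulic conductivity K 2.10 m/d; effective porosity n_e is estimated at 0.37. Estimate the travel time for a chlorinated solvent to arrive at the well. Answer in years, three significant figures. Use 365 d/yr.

2020 years

Hydraulic gradient i = (210.26 − 209.27) / 706 = 0.99 / 706 = 0.001402
Specific discharge q = 2.10 × 0.001402 = 0.002945 m/d
v = Ki/n = 2.10·0.001402/0.37 = 0.007959 m/d
L = 5.88 km = 5880 m
t = L / v = 5880 / 0.007959 = 738800 d
   = 738800 / 365 = 2020 yr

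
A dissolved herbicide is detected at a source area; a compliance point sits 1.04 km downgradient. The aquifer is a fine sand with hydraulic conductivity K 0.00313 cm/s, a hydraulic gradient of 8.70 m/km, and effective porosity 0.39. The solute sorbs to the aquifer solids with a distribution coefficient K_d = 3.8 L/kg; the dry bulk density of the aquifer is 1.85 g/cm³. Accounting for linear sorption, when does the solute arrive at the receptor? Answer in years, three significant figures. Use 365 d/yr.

K = 0.00313 cm/s × 864 = 2.704 m/d
Darcy flux q = K·i = 2.704 × 0.0087 = 0.02353 m/d
Average linear velocity = 0.02353 / 0.39 = 0.06033 m/d
Retardation R = 1 + ρ_b·K_d/n = 1 + 1.85×3.8/0.39 = 19.03
Contaminant velocity v_c = v/R = 0.06033/19.03 = 0.003171 m/d
L = 1.04 km = 1040 m
t = L/v_c = 1040/0.003171 = 328000 d
   = 328000/365 = 899 yr

899 years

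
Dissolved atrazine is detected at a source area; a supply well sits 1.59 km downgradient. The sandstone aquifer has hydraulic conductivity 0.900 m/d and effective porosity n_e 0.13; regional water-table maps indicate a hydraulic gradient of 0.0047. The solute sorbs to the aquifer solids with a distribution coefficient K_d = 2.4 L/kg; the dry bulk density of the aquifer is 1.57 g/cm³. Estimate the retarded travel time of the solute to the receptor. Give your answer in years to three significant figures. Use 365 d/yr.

4010 years

Specific discharge q = 0.900 × 0.0047 = 0.004230 m/d
v = Ki/n = 0.900·0.0047/0.13 = 0.03254 m/d
Retardation R = 1 + ρ_b·K_d/n = 1 + 1.57×2.4/0.13 = 29.98
Contaminant velocity v_c = v/R = 0.03254/29.98 = 0.001085 m/d
L = 1.59 km = 1590 m
t = L/v_c = 1590/0.001085 = 1.465e6 d
   = 1.465e6/365 = 4010 yr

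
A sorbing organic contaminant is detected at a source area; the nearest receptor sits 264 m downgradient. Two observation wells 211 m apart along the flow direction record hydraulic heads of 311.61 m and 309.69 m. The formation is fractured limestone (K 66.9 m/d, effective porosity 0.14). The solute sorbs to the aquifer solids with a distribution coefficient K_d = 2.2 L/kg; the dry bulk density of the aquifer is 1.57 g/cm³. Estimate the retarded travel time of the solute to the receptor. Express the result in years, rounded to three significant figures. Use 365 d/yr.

Hydraulic gradient i = (311.61 − 309.69) / 211 = 1.92 / 211 = 0.009100
Darcy flux q = K·i = 66.9 × 0.009100 = 0.6088 m/d
v_s = q/n_e = 0.6088/0.14 = 4.348 m/d
Retardation R = 1 + ρ_b·K_d/n = 1 + 1.57×2.2/0.14 = 25.67
Contaminant velocity v_c = v/R = 4.348/25.67 = 0.1694 m/d
t = L/v_c = 264/0.1694 = 1559 d
   = 1559/365 = 4.27 yr

4.27 years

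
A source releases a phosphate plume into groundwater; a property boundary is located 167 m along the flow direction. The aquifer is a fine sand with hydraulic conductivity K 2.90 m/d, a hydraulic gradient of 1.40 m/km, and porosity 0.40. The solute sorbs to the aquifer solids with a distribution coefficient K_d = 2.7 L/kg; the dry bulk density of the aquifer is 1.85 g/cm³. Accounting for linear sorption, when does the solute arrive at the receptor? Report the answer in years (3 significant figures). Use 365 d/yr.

608 years

Specific discharge q = 2.90 × 0.0014 = 0.004060 m/d
Average linear velocity = 0.004060 / 0.40 = 0.01015 m/d
Retardation R = 1 + ρ_b·K_d/n = 1 + 1.85×2.7/0.40 = 13.49
Contaminant velocity v_c = v/R = 0.01015/13.49 = 7.525e-4 m/d
t = L/v_c = 167/7.525e-4 = 221900 d
   = 221900/365 = 608 yr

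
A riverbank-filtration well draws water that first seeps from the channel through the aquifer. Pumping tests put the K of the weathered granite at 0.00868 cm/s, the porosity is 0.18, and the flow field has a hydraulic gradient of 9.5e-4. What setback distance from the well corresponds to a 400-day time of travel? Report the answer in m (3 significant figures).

15.8 m

K = 0.00868 cm/s × 864 = 7.500 m/d
q = Ki = 7.500 × 9.5e-4 = 0.007125 m/d
Seepage velocity v = q / n = 0.007125 / 0.18 = 0.03958 m/d
L = v × T = 0.03958 × 400 = 15.83 m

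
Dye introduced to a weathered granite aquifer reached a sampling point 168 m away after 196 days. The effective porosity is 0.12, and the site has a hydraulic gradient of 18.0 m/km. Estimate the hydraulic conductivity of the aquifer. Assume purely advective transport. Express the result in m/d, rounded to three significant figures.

5.71 m/d

v = L / t = 168 / 196 = 0.8571 m/d
K = v · n / i = 0.8571 × 0.12 / 0.018 = 5.71 m/d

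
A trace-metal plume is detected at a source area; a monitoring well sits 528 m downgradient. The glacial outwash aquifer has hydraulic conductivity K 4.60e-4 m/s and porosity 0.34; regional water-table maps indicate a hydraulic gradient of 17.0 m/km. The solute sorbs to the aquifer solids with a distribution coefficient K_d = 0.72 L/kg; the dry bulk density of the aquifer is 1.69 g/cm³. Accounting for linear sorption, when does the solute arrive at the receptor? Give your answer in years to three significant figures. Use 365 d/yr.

K = 4.60e-4 m/s × 86400 s/d = 39.74 m/d
q = Ki = 39.74 × 0.017 = 0.6756 m/d
v_s = q/n_e = 0.6756/0.34 = 1.987 m/d
Retardation R = 1 + ρ_b·K_d/n = 1 + 1.69×0.72/0.34 = 4.579
Contaminant velocity v_c = v/R = 1.987/4.579 = 0.4340 m/d
t = L/v_c = 528/0.4340 = 1217 d
   = 1217/365 = 3.33 yr

3.33 years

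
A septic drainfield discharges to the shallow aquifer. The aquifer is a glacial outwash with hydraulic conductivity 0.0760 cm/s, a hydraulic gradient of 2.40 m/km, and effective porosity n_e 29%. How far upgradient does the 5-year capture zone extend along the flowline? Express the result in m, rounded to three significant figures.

992 m

K = 0.0760 cm/s × 864 = 65.66 m/d
Darcy flux q = K·i = 65.66 × 0.0024 = 0.1576 m/d
Average linear velocity = 0.1576 / 0.29 = 0.5434 m/d
T = 5 yr × 365 = 1825 d
L = v × T = 0.5434 × 1825 = 991.8 m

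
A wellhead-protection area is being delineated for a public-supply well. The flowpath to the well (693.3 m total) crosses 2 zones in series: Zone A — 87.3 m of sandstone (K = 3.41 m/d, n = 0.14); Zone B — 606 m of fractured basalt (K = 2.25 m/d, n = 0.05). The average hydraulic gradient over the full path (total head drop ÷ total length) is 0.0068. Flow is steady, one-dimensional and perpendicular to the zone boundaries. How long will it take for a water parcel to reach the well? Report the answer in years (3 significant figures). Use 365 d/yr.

Steady 1-D flow in series ⇒ the Darcy flux q is identical in every zone and the zone head losses add (resistances L/K in series).
Σ(L/K) = 87.3/3.41 + 606/2.25 = 25.60 + 269.3 = 294.9 d
K_eq = L_total / Σ(L/K) = 693.3 / 294.9 = 2.351 m/d
q = K_eq · i = 2.351 × 0.0068 = 0.01598 m/d (same in every zone)
Zone A: v = q/n = 0.01598/0.14 = 0.1142 m/d → t_A = 87.3/0.1142 = 764.6 d
Zone B: v = q/n = 0.01598/0.05 = 0.3197 m/d → t_B = 606/0.3197 = 1896 d
Total t = 764.6 + 1896 = 2660 d
   = 2660 / 365 = 7.29 yr

7.29 years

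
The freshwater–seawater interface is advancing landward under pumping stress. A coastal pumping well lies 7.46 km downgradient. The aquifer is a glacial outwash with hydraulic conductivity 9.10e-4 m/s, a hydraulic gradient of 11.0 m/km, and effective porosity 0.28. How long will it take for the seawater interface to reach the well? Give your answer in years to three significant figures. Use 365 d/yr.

6.62 years

K = 9.10e-4 m/s × 86400 s/d = 78.62 m/d
Darcy flux q = K·i = 78.62 × 0.011 = 0.8649 m/d
v_s = q/n_e = 0.8649/0.28 = 3.089 m/d
L = 7.46 km = 7460 m
t = L / v = 7460 / 3.089 = 2415 d
   = 2415 / 365 = 6.62 yr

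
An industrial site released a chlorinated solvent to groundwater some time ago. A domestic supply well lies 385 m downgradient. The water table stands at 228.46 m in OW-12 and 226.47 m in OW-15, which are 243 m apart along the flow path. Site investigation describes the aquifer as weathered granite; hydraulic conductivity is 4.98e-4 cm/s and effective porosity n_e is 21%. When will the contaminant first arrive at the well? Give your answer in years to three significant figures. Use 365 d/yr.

Hydraulic gradient i = (228.46 − 226.47) / 243 = 1.99 / 243 = 0.008189
K = 4.98e-4 cm/s × 864 = 0.4303 m/d
Darcy flux q = K·i = 0.4303 × 0.008189 = 0.003524 m/d
v_s = q/n_e = 0.003524/0.21 = 0.01678 m/d
t = L / v = 385 / 0.01678 = 22950 d
   = 22950 / 365 = 62.9 yr

62.9 years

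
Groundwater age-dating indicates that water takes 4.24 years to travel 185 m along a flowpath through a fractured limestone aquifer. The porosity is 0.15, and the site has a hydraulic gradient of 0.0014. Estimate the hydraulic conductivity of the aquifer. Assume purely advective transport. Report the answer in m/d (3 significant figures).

12.8 m/d

t = 4.24 years = 1548 d
v = L / t = 185 / 1548 = 0.1195 m/d
K = v · n / i = 0.1195 × 0.15 / 0.0014 = 12.8 m/d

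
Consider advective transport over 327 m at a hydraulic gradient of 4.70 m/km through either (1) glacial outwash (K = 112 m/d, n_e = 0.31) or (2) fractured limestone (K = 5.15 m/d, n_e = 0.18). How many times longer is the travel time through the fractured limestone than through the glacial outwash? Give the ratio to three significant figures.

Unit 1 (glacial outwash): v = 112×0.0047/0.31 = 1.698 m/d, t = 327/1.698 = 192.6 d
Unit 2 (fractured limestone): v = 5.15×0.0047/0.18 = 0.1345 m/d, t = 327/0.1345 = 2432 d
t(fractured limestone) / t(glacial outwash) = 2432/192.6 = 12.6

12.6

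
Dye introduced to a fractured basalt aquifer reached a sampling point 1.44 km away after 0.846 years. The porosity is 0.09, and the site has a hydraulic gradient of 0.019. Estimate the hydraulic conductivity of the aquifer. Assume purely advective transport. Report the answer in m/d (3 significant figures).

t = 0.846 years = 308.8 d
L = 1.44 km = 1440 m
v = L / t = 1440 / 308.8 = 4.663 m/d
K = v · n / i = 4.663 × 0.09 / 0.019 = 22.1 m/d

22.1 m/d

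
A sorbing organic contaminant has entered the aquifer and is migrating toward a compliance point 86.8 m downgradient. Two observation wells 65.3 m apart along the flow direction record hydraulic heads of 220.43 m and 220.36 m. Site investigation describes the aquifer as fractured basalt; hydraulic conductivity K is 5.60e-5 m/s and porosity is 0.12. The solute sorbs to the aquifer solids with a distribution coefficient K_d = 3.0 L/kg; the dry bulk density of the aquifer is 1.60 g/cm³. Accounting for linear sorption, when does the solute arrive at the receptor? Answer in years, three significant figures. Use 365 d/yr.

226 years

Hydraulic gradient i = (220.43 − 220.36) / 65.3 = 0.07 / 65.3 = 0.001072
K = 5.60e-5 m/s × 86400 s/d = 4.838 m/d
Darcy flux q = K·i = 4.838 × 0.001072 = 0.005187 m/d
Average linear velocity = 0.005187 / 0.12 = 0.04322 m/d
Retardation R = 1 + ρ_b·K_d/n = 1 + 1.60×3.0/0.12 = 41.00
Contaminant velocity v_c = v/R = 0.04322/41.00 = 0.001054 m/d
t = L/v_c = 86.8/0.001054 = 82340 d
   = 82340/365 = 226 yr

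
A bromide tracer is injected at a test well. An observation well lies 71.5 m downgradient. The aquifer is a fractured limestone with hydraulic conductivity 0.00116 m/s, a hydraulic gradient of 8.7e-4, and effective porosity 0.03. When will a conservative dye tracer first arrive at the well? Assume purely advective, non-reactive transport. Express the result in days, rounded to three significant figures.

24.6 days

K = 0.00116 m/s × 86400 s/d = 100.2 m/d
q = Ki = 100.2 × 8.7e-4 = 0.08719 m/d
Average linear velocity = 0.08719 / 0.03 = 2.906 m/d
t = L / v = 71.5 / 2.906 = 24.60 d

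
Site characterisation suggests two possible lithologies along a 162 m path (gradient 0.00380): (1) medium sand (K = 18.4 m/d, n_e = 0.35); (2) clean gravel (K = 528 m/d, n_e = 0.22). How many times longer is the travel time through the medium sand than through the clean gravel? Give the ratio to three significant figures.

45.7

Unit 1 (medium sand): v = 18.4×0.0038/0.35 = 0.1998 m/d, t = 162/0.1998 = 810.9 d
Unit 2 (clean gravel): v = 528×0.0038/0.22 = 9.120 m/d, t = 162/9.120 = 17.76 d
t(medium sand) / t(clean gravel) = 810.9/17.76 = 45.7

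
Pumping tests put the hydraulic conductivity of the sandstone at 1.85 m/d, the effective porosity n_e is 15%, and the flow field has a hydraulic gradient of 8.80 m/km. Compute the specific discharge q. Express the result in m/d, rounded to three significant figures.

q = Ki = 1.85 × 0.0088 = 0.01628 m/d

0.0163 m/d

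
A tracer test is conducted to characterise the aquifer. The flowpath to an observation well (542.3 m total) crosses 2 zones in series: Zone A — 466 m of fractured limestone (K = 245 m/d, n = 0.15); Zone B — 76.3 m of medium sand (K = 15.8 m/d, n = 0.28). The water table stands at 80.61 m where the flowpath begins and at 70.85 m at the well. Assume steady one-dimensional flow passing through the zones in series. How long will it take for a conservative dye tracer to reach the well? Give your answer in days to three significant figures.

62.9 days

Total head drop ΔH = 80.61 − 70.85 = 9.76 m
Continuity: the same q passes through each zone, so ΔH = q·Σ(L_j/K_j) — the zones act as resistances in series.
Σ(L/K) = 466/245 + 76.3/15.8 = 1.902 + 4.829 = 6.731 d
q = ΔH / Σ(L/K) = 9.76 / 6.731 = 1.450 m/d (same in every zone)
Zone A: v = q/n = 1.450/0.15 = 9.666 m/d → t_A = 466/9.666 = 48.21 d
Zone B: v = q/n = 1.450/0.28 = 5.178 m/d → t_B = 76.3/5.178 = 14.73 d
Total t = 48.21 + 14.73 = 62.94 d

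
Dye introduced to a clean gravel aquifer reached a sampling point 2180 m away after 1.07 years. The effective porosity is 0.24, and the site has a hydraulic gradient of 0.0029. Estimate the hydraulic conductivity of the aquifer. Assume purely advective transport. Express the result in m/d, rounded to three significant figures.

462 m/d

t = 1.07 years = 390.6 d
v = L / t = 2180 / 390.6 = 5.582 m/d
K = v · n / i = 5.582 × 0.24 / 0.0029 = 462 m/d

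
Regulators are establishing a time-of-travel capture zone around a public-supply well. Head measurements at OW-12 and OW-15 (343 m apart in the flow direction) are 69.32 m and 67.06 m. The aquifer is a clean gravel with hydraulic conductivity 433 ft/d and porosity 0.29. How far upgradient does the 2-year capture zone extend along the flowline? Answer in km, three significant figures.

2.19 km

Hydraulic gradient i = (69.32 − 67.06) / 343 = 2.26 / 343 = 0.006589
K = 433 ft/d × 0.3048 = 132.0 m/d
Darcy flux q = K·i = 132.0 × 0.006589 = 0.8696 m/d
Average linear velocity = 0.8696 / 0.29 = 2.999 m/d
T = 2 yr × 365 = 730 d
L = v × T = 2.999 × 730 = 2189 m
   = 2.19 km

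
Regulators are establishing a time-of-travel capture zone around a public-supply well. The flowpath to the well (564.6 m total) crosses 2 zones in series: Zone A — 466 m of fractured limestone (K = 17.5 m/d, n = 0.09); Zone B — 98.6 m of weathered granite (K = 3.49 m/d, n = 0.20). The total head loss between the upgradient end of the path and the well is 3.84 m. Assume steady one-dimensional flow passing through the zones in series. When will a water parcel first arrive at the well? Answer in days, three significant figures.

881 days

Continuity: the same q passes through each zone, so ΔH = q·Σ(L_j/K_j) — the zones act as resistances in series.
Σ(L/K) = 466/17.5 + 98.6/3.49 = 26.63 + 28.25 = 54.88 d
q = ΔH / Σ(L/K) = 3.84 / 54.88 = 0.06997 m/d (same in every zone)
Zone A: v = q/n = 0.06997/0.09 = 0.7774 m/d → t_A = 466/0.7774 = 599.4 d
Zone B: v = q/n = 0.06997/0.20 = 0.3498 m/d → t_B = 98.6/0.3498 = 281.8 d
Total t = 599.4 + 281.8 = 881.2 d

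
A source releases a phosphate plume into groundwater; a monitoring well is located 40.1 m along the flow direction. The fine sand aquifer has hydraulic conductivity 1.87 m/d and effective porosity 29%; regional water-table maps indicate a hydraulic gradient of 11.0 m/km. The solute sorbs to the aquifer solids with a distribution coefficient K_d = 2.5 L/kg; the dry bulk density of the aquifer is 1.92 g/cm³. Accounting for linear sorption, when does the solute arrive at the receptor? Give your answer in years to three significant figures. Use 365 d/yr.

Darcy flux q = K·i = 1.87 × 0.011 = 0.02057 m/d
v_s = q/n_e = 0.02057/0.29 = 0.07093 m/d
Retardation R = 1 + ρ_b·K_d/n = 1 + 1.92×2.5/0.29 = 17.55
Contaminant velocity v_c = v/R = 0.07093/17.55 = 0.004041 m/d
t = L/v_c = 40.1/0.004041 = 9923 d
   = 9923/365 = 27.2 yr

27.2 years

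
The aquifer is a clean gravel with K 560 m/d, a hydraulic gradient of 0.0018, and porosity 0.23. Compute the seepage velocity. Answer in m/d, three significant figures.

Darcy flux q = K·i = 560 × 0.0018 = 1.008 m/d
Average linear velocity = 1.008 / 0.23 = 4.383 m/d

4.38 m/d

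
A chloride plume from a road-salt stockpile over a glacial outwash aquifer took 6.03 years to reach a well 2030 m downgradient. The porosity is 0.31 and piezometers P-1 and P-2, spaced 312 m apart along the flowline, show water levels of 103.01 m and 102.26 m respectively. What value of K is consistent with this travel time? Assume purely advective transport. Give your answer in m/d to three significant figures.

119 m/d

Hydraulic gradient i = (103.01 − 102.26) / 312 = 0.75 / 312 = 0.002404
t = 6.03 years = 2201 d
v = L / t = 2030 / 2201 = 0.9223 m/d
K = v · n / i = 0.9223 × 0.31 / 0.002404 = 119 m/d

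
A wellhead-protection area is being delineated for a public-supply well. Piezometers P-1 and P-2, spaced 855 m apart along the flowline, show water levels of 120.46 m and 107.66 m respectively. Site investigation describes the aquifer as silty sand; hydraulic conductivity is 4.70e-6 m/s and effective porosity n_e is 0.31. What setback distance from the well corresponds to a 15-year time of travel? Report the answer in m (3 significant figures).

Hydraulic gradient i = (120.46 − 107.66) / 855 = 12.80 / 855 = 0.01497
K = 4.70e-6 m/s × 86400 s/d = 0.4061 m/d
Darcy flux q = K·i = 0.4061 × 0.01497 = 0.006079 m/d
v = Ki/n = 0.4061·0.01497/0.31 = 0.01961 m/d
T = 15 yr × 365 = 5475 d
L = v × T = 0.01961 × 5475 = 107.4 m

107 m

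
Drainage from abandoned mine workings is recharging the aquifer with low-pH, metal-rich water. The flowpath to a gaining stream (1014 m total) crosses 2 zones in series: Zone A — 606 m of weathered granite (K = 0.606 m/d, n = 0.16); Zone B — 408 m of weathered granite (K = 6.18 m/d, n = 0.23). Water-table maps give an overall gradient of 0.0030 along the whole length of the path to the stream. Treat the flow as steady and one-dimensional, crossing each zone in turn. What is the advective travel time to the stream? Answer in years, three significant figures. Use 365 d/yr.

183 years

Steady 1-D flow in series ⇒ the Darcy flux q is identical in every zone and the zone head losses add (resistances L/K in series).
Σ(L/K) = 606/0.606 + 408/6.18 = 1000 + 66.02 = 1066 d
K_eq = L_total / Σ(L/K) = 1014 / 1066 = 0.9512 m/d
q = K_eq · i = 0.9512 × 0.0030 = 0.002854 m/d (same in every zone)
Zone A: v = q/n = 0.002854/0.16 = 0.01784 m/d → t_A = 606/0.01784 = 33980 d
Zone B: v = q/n = 0.002854/0.23 = 0.01241 m/d → t_B = 408/0.01241 = 32880 d
Total t = 33980 + 32880 = 66860 d
   = 66860 / 365 = 183 yr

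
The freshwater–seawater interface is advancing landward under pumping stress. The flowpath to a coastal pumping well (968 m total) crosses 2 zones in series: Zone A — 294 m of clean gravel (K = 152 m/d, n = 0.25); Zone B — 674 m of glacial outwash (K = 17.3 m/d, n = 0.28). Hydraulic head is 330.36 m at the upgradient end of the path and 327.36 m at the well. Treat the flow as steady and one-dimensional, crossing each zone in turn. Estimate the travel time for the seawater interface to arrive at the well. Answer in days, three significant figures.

Total head drop ΔH = 330.36 − 327.36 = 3.00 m
Steady 1-D flow in series ⇒ the Darcy flux q is identical in every zone and the zone head losses add (resistances L/K in series).
Σ(L/K) = 294/152 + 674/17.3 = 1.934 + 38.96 = 40.89 d
q = ΔH / Σ(L/K) = 3.00 / 40.89 = 0.07336 m/d (same in every zone)
Zone A: v = q/n = 0.07336/0.25 = 0.2934 m/d → t_A = 294/0.2934 = 1002 d
Zone B: v = q/n = 0.07336/0.28 = 0.2620 m/d → t_B = 674/0.2620 = 2572 d
Total t = 1002 + 2572 = 3574 d

3570 days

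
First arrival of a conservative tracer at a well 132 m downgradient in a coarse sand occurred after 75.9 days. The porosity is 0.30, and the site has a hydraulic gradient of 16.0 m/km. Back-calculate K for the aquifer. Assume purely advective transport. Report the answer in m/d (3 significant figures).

v = L / t = 132 / 75.9 = 1.739 m/d
K = v · n / i = 1.739 × 0.30 / 0.016 = 32.6 m/d

32.6 m/d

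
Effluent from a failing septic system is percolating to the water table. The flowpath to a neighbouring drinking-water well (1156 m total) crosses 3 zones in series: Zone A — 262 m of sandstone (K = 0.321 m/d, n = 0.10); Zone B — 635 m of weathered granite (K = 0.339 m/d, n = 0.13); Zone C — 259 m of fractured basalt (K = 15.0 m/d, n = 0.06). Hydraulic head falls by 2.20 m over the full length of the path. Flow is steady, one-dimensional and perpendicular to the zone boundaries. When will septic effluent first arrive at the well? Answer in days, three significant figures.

153000 days

Steady 1-D flow in series ⇒ the Darcy flux q is identical in every zone and the zone head losses add (resistances L/K in series).
Σ(L/K) = 262/0.321 + 635/0.339 + 259/15.0 = 816.2 + 1873 + 17.27 = 2707 d
q = ΔH / Σ(L/K) = 2.20 / 2707 = 8.128e-4 m/d (same in every zone)
Zone A: v = q/n = 8.128e-4/0.10 = 0.008128 m/d → t_A = 262/0.008128 = 32230 d
Zone B: v = q/n = 8.128e-4/0.13 = 0.006252 m/d → t_B = 635/0.006252 = 101600 d
Zone C: v = q/n = 8.128e-4/0.06 = 0.01355 m/d → t_C = 259/0.01355 = 19120 d
Total t = 32230 + 101600 + 19120 = 152900 d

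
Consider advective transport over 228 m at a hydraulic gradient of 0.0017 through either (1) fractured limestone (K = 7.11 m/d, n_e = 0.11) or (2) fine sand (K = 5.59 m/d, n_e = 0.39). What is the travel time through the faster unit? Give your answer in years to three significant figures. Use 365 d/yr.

Unit 1 (fractured limestone): v = 7.11×0.0017/0.11 = 0.1099 m/d, t = 228/0.1099 = 2075 d
Unit 2 (fine sand): v = 5.59×0.0017/0.39 = 0.02437 m/d, t = 228/0.02437 = 9357 d
Faster: 2075 d / 365 = 5.68 yr

5.68 years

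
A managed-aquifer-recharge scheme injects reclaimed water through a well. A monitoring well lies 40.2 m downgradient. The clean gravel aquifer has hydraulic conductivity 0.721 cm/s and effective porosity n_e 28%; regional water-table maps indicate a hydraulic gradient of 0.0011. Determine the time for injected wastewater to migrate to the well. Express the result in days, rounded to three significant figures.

16.4 days

K = 0.721 cm/s × 864 = 622.9 m/d
Specific discharge q = 622.9 × 0.0011 = 0.6852 m/d
v_s = q/n_e = 0.6852/0.28 = 2.447 m/d
t = L / v = 40.2 / 2.447 = 16.43 d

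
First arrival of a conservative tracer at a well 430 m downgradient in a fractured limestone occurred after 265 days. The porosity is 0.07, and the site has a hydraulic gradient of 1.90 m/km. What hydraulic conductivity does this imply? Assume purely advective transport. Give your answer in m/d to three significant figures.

59.8 m/d

v = L / t = 430 / 265 = 1.623 m/d
K = v · n / i = 1.623 × 0.07 / 0.0019 = 59.8 m/d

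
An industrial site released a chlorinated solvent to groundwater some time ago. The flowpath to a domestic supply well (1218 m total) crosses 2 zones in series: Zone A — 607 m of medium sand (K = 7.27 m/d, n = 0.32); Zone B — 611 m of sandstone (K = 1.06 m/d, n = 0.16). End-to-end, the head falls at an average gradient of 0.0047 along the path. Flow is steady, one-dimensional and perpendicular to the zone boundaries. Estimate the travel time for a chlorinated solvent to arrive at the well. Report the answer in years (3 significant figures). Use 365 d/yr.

Steady 1-D flow in series ⇒ the Darcy flux q is identical in every zone and the zone head losses add (resistances L/K in series).
Σ(L/K) = 607/7.27 + 611/1.06 = 83.49 + 576.4 = 659.9 d
K_eq = L_total / Σ(L/K) = 1218 / 659.9 = 1.846 m/d
q = K_eq · i = 1.846 × 0.0047 = 0.008675 m/d (same in every zone)
Zone A: v = q/n = 0.008675/0.32 = 0.02711 m/d → t_A = 607/0.02711 = 22390 d
Zone B: v = q/n = 0.008675/0.16 = 0.05422 m/d → t_B = 611/0.05422 = 11270 d
Total t = 22390 + 11270 = 33660 d
   = 33660 / 365 = 92.2 yr

92.2 years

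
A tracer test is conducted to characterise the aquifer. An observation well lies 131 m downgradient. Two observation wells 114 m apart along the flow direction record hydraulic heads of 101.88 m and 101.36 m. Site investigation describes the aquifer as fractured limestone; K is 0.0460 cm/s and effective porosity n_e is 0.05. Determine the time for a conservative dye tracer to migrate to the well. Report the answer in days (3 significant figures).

Hydraulic gradient i = (101.88 − 101.36) / 114 = 0.52 / 114 = 0.004561
K = 0.0460 cm/s × 864 = 39.74 m/d
q = Ki = 39.74 × 0.004561 = 0.1813 m/d
Average linear velocity = 0.1813 / 0.05 = 3.626 m/d
t = L / v = 131 / 3.626 = 36.13 d

36.1 days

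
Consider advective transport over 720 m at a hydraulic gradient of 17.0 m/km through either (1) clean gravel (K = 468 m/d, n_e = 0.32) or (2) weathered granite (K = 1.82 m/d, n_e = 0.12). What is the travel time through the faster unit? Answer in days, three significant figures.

Unit 1 (clean gravel): v = 468×0.017/0.32 = 24.86 m/d, t = 720/24.86 = 28.96 d
Unit 2 (weathered granite): v = 1.82×0.017/0.12 = 0.2578 m/d, t = 720/0.2578 = 2793 d
Faster unit: t = 29.0 d

29.0 days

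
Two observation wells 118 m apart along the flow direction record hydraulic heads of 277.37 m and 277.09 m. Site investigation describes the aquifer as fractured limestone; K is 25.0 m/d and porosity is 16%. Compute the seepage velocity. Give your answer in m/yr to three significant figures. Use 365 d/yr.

Hydraulic gradient i = (277.37 − 277.09) / 118 = 0.28 / 118 = 0.002373
q = Ki = 25.0 × 0.002373 = 0.05932 m/d
Average linear velocity = 0.05932 / 0.16 = 0.3708 m/d
   = 0.3708 × 365 = 135 m/yr

135 m/yr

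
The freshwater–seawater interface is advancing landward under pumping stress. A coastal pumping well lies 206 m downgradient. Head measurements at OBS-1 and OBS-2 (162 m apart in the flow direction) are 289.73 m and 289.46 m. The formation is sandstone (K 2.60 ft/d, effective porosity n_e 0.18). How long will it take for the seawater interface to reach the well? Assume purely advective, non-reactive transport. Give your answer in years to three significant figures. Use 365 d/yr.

76.9 years

Hydraulic gradient i = (289.73 − 289.46) / 162 = 0.27 / 162 = 0.001667
K = 2.60 ft/d × 0.3048 = 0.7925 m/d
q = Ki = 0.7925 × 0.001667 = 0.001321 m/d
Seepage velocity v = q / n = 0.001321 / 0.18 = 0.007338 m/d
t = L / v = 206 / 0.007338 = 28070 d
   = 28070 / 365 = 76.9 yr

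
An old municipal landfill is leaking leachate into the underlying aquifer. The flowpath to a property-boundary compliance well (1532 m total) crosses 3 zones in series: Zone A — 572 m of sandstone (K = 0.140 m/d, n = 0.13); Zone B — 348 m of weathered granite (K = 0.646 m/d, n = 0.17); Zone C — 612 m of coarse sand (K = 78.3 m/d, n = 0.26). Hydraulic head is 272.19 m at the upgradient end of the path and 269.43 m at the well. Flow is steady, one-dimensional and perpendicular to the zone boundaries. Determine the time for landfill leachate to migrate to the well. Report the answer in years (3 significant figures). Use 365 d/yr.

1350 years

Total head drop ΔH = 272.19 − 269.43 = 2.76 m
Continuity: the same q passes through each zone, so ΔH = q·Σ(L_j/K_j) — the zones act as resistances in series.
Σ(L/K) = 572/0.140 + 348/0.646 + 612/78.3 = 4086 + 538.7 + 7.816 = 4632 d
q = ΔH / Σ(L/K) = 2.76 / 4632 = 5.958e-4 m/d (same in every zone)
Zone A: v = q/n = 5.958e-4/0.13 = 0.004583 m/d → t_A = 572/0.004583 = 124800 d
Zone B: v = q/n = 5.958e-4/0.17 = 0.003505 m/d → t_B = 348/0.003505 = 99290 d
Zone C: v = q/n = 5.958e-4/0.26 = 0.002292 m/d → t_C = 612/0.002292 = 267100 d
Total t = 124800 + 99290 + 267100 = 491200 d
   = 491200 / 365 = 1350 yr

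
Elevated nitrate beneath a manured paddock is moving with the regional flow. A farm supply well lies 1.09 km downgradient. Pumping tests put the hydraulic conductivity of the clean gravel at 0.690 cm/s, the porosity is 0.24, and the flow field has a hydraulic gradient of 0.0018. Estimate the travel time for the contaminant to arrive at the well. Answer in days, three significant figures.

244 days

K = 0.690 cm/s × 864 = 596.2 m/d
Specific discharge q = 596.2 × 0.0018 = 1.073 m/d
Average linear velocity = 1.073 / 0.24 = 4.471 m/d
L = 1.09 km = 1090 m
t = L / v = 1090 / 4.471 = 243.8 d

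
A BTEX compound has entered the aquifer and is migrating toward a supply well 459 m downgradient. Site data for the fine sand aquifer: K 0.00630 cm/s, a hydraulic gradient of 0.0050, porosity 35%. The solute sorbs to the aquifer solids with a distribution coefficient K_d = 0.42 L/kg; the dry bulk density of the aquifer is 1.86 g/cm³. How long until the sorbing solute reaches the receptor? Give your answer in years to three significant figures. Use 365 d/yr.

K = 0.00630 cm/s × 864 = 5.443 m/d
q = Ki = 5.443 × 0.0050 = 0.02722 m/d
Seepage velocity v = q / n = 0.02722 / 0.35 = 0.07776 m/d
Retardation R = 1 + ρ_b·K_d/n = 1 + 1.86×0.42/0.35 = 3.232
Contaminant velocity v_c = v/R = 0.07776/3.232 = 0.02406 m/d
t = L/v_c = 459/0.02406 = 19080 d
   = 19080/365 = 52.3 yr

52.3 years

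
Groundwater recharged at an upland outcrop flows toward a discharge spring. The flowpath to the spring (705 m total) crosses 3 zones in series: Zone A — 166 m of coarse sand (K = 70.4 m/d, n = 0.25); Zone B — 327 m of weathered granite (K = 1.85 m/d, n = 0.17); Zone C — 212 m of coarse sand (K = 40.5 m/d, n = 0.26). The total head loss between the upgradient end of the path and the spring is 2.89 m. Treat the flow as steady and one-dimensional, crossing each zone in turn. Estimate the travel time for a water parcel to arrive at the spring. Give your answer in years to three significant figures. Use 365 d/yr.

Steady 1-D flow in series ⇒ the Darcy flux q is identical in every zone and the zone head losses add (resistances L/K in series).
Σ(L/K) = 166/70.4 + 327/1.85 + 212/40.5 = 2.358 + 176.8 + 5.235 = 184.3 d
q = ΔH / Σ(L/K) = 2.89 / 184.3 = 0.01568 m/d (same in every zone)
Zone A: v = q/n = 0.01568/0.25 = 0.06271 m/d → t_A = 166/0.06271 = 2647 d
Zone B: v = q/n = 0.01568/0.17 = 0.09222 m/d → t_B = 327/0.09222 = 3546 d
Zone C: v = q/n = 0.01568/0.26 = 0.06030 m/d → t_C = 212/0.06030 = 3516 d
Total t = 2647 + 3546 + 3516 = 9709 d
   = 9709 / 365 = 26.6 yr

26.6 years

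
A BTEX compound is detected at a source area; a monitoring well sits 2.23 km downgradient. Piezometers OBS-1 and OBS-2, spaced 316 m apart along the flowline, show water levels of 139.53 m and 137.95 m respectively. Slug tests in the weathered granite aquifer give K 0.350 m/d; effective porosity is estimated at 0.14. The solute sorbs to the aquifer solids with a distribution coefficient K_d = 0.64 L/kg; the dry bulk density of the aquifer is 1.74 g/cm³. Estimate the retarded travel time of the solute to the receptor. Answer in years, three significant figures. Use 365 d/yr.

4380 years

Hydraulic gradient i = (139.53 − 137.95) / 316 = 1.58 / 316 = 0.005000
Darcy flux q = K·i = 0.350 × 0.005000 = 0.001750 m/d
Seepage velocity v = q / n = 0.001750 / 0.14 = 0.01250 m/d
Retardation R = 1 + ρ_b·K_d/n = 1 + 1.74×0.64/0.14 = 8.954
Contaminant velocity v_c = v/R = 0.01250/8.954 = 0.001396 m/d
L = 2.23 km = 2230 m
t = L/v_c = 2230/0.001396 = 1.597e6 d
   = 1.597e6/365 = 4380 yr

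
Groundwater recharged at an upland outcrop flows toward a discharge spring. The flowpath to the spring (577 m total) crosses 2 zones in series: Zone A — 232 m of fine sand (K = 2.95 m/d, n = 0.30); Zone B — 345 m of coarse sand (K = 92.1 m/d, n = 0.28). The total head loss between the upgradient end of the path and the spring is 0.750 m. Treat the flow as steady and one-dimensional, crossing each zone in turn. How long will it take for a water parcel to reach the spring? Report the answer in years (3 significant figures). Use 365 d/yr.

50.0 years

Steady 1-D flow in series ⇒ the Darcy flux q is identical in every zone and the zone head losses add (resistances L/K in series).
Σ(L/K) = 232/2.95 + 345/92.1 = 78.64 + 3.746 = 82.39 d
q = ΔH / Σ(L/K) = 0.750 / 82.39 = 0.009103 m/d (same in every zone)
Zone A: v = q/n = 0.009103/0.30 = 0.03034 m/d → t_A = 232/0.03034 = 7646 d
Zone B: v = q/n = 0.009103/0.28 = 0.03251 m/d → t_B = 345/0.03251 = 10610 d
Total t = 7646 + 10610 = 18260 d
   = 18260 / 365 = 50.0 yr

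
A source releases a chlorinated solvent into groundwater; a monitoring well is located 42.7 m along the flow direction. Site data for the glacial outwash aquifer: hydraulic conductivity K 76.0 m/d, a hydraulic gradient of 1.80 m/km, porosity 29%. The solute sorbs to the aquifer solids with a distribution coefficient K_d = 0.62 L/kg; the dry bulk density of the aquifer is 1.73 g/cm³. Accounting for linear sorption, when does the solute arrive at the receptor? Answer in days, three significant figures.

425 days

q = Ki = 76.0 × 0.0018 = 0.1368 m/d
v_s = q/n_e = 0.1368/0.29 = 0.4717 m/d
Retardation R = 1 + ρ_b·K_d/n = 1 + 1.73×0.62/0.29 = 4.699
Contaminant velocity v_c = v/R = 0.4717/4.699 = 0.1004 m/d
t = L/v_c = 42.7/0.1004 = 425.3 d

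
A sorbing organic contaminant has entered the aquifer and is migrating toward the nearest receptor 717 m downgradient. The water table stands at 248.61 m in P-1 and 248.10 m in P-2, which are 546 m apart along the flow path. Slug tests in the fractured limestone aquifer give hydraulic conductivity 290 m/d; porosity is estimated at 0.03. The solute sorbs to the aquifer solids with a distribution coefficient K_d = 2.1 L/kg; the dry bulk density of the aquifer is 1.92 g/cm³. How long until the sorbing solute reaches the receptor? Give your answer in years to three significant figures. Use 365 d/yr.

Hydraulic gradient i = (248.61 − 248.10) / 546 = 0.51 / 546 = 9.341e-4
Darcy flux q = K·i = 290 × 9.341e-4 = 0.2709 m/d
Seepage velocity v = q / n = 0.2709 / 0.03 = 9.029 m/d
Retardation R = 1 + ρ_b·K_d/n = 1 + 1.92×2.1/0.03 = 135.4
Contaminant velocity v_c = v/R = 9.029/135.4 = 0.06669 m/d
t = L/v_c = 717/0.06669 = 10750 d
   = 10750/365 = 29.5 yr

29.5 years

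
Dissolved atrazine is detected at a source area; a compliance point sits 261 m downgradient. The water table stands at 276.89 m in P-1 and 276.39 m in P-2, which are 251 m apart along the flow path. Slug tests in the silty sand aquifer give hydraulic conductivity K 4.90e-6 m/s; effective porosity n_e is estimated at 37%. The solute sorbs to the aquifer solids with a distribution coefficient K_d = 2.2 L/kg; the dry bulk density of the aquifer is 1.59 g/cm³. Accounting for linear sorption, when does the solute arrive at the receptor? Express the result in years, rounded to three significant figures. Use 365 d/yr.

Hydraulic gradient i = (276.89 − 276.39) / 251 = 0.50 / 251 = 0.001992
K = 4.90e-6 m/s × 86400 s/d = 0.4234 m/d
Specific discharge q = 0.4234 × 0.001992 = 8.433e-4 m/d
Average linear velocity = 8.433e-4 / 0.37 = 0.002279 m/d
Retardation R = 1 + ρ_b·K_d/n = 1 + 1.59×2.2/0.37 = 10.45
Contaminant velocity v_c = v/R = 0.002279/10.45 = 2.180e-4 m/d
t = L/v_c = 261/2.180e-4 = 1.197e6 d
   = 1.197e6/365 = 3280 yr

3280 years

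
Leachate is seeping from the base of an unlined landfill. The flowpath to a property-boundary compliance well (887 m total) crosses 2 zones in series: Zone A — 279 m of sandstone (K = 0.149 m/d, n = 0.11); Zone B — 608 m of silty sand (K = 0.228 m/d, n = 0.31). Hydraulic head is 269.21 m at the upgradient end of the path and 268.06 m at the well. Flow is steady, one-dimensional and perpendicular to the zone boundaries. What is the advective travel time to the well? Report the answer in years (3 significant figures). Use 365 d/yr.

Total head drop ΔH = 269.21 − 268.06 = 1.15 m
Steady 1-D flow in series ⇒ the Darcy flux q is identical in every zone and the zone head losses add (resistances L/K in series).
Σ(L/K) = 279/0.149 + 608/0.228 = 1872 + 2667 = 4539 d
q = ΔH / Σ(L/K) = 1.15 / 4539 = 2.534e-4 m/d (same in every zone)
Zone A: v = q/n = 2.534e-4/0.11 = 0.002303 m/d → t_A = 279/0.002303 = 121100 d
Zone B: v = q/n = 2.534e-4/0.31 = 8.173e-4 m/d → t_B = 608/8.173e-4 = 743900 d
Total t = 121100 + 743900 = 865100 d
   = 865100 / 365 = 2370 yr

2370 years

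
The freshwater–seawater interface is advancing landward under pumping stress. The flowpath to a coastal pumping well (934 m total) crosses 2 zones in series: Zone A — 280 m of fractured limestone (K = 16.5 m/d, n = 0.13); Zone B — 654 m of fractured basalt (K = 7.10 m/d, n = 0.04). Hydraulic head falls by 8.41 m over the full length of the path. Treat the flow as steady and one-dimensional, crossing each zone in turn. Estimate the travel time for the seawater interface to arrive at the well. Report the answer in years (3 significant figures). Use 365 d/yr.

2.22 years

Steady 1-D flow in series ⇒ the Darcy flux q is identical in every zone and the zone head losses add (resistances L/K in series).
Σ(L/K) = 280/16.5 + 654/7.10 = 16.97 + 92.11 = 109.1 d
q = ΔH / Σ(L/K) = 8.41 / 109.1 = 0.07710 m/d (same in every zone)
Zone A: v = q/n = 0.07710/0.13 = 0.5931 m/d → t_A = 280/0.5931 = 472.1 d
Zone B: v = q/n = 0.07710/0.04 = 1.927 m/d → t_B = 654/1.927 = 339.3 d
Total t = 472.1 + 339.3 = 811.4 d
   = 811.4 / 365 = 2.22 yr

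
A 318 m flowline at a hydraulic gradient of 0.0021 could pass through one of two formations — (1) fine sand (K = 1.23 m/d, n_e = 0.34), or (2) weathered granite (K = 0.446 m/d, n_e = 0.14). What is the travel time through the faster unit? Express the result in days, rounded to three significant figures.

Unit 1 (fine sand): v = 1.23×0.0021/0.34 = 0.007597 m/d, t = 318/0.007597 = 41860 d
Unit 2 (weathered granite): v = 0.446×0.0021/0.14 = 0.006690 m/d, t = 318/0.006690 = 47530 d
Faster unit: t = 41900 d

41900 days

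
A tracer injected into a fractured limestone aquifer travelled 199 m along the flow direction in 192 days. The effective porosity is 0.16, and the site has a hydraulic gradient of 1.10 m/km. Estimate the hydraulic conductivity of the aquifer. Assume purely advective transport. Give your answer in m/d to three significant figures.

v = L / t = 199 / 192 = 1.036 m/d
K = v · n / i = 1.036 × 0.16 / 0.0011 = 151 m/d

151 m/d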